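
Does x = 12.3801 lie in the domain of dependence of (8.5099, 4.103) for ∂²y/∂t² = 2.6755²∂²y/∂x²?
Yes. The domain of dependence is [-2.4676765, 19.4874765], and 12.3801 ∈ [-2.4676765, 19.4874765].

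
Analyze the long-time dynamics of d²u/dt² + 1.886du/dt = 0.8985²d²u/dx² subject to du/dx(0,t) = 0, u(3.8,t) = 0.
Long-time behavior: u → 0. Damping (γ=1.886) dissipates energy; oscillations decay exponentially.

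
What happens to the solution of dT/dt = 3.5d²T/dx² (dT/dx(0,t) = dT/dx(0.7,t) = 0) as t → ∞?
T → constant (steady state). Heat is conserved (no flux at boundaries); solution approaches the spatial average.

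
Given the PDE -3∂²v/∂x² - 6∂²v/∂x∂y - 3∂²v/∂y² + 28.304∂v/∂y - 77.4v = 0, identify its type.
The second-order coefficients are A = -3, B = -6, C = -3. Since B² - 4AC = 0 = 0, this is a parabolic PDE.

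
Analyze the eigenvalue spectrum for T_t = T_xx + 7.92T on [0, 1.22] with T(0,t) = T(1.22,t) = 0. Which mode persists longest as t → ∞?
Eigenvalues: λₙ = n²π²/1.22² - 7.92.
First three modes:
  n=1: λ₁ = π²/1.22² - 7.92 ≈ -1.289
  n=2: λ₂ = 4π²/1.22² - 7.92 ≈ 18.604
  n=3: λ₃ = 9π²/1.22² - 7.92 ≈ 51.759
Since π²/1.22² ≈ 6.631 < 7.92, λ₁ < 0.
The n=1 mode grows fastest (−λₙ is largest for n=1) → dominates.
Asymptotic: T ~ c₁ sin(πx/1.22) e^{1.289t} (exponential growth at rate −λ₁ ≈ 1.289).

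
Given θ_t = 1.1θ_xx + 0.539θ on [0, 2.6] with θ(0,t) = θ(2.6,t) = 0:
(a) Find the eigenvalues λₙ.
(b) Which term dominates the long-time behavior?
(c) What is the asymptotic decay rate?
Eigenvalues: λₙ = 1.1n²π²/2.6² - 0.539.
First three modes:
  n=1: λ₁ = 1.1π²/2.6² - 0.539 ≈ 1.067
  n=2: λ₂ = 4.4π²/2.6² - 0.539 ≈ 5.885
  n=3: λ₃ = 9.9π²/2.6² - 0.539 ≈ 13.915
Since 1.1π²/2.6² ≈ 1.606 > 0.539, all λₙ > 0.
The n=1 mode decays slowest → dominates as t → ∞.
Asymptotic: θ ~ c₁ sin(πx/2.6) e^{-λ₁t} with decay rate λ₁ ≈ 1.067.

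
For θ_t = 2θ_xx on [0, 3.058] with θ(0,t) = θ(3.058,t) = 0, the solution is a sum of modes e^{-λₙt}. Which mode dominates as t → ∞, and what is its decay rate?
Eigenvalues: λₙ = 2n²π²/3.058².
First three modes:
  n=1: λ₁ = 2π²/3.058² ≈ 2.111
  n=2: λ₂ = 8π²/3.058² ≈ 8.443 (4× faster decay)
  n=3: λ₃ = 18π²/3.058² ≈ 18.998 (9× faster decay)
As t → ∞, higher modes decay exponentially faster. The n=1 mode dominates: θ ~ c₁ sin(πx/3.058) e^{-λ₁t}.
Decay rate: λ₁ = 2π²/3.058² ≈ 2.111.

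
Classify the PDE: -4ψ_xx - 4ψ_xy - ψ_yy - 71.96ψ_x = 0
A = -4, B = -4, C = -1. Discriminant B² - 4AC = 0. Since 0 = 0, parabolic.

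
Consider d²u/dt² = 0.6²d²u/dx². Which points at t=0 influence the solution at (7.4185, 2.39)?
Domain of dependence: [5.9845, 8.8525]. Signals travel at speed 0.6, so data within |x - 7.4185| ≤ 0.6·2.39 = 1.434 can reach the point.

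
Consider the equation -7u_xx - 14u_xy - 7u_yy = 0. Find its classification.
Parabolic. (A = -7, B = -14, C = -7 gives B² - 4AC = 0.)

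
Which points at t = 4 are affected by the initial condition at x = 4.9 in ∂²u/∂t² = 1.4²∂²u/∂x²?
Domain of influence: [-0.7, 10.5]. Data at x = 4.9 spreads outward at speed 1.4.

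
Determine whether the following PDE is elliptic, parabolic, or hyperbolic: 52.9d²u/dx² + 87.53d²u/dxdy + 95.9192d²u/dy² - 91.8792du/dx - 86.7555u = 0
Coefficients: A = 52.9, B = 87.53, C = 95.9192. B² - 4AC = -12635.00182, which is negative, so the equation is elliptic.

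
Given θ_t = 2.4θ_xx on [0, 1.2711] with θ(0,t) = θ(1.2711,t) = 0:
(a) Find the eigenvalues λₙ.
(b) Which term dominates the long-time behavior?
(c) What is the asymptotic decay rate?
Eigenvalues: λₙ = 2.4n²π²/1.2711².
First three modes:
  n=1: λ₁ = 2.4π²/1.2711² ≈ 14.661
  n=2: λ₂ = 9.6π²/1.2711² ≈ 58.642 (4× faster decay)
  n=3: λ₃ = 21.6π²/1.2711² ≈ 131.945 (9× faster decay)
As t → ∞, higher modes decay exponentially faster. The n=1 mode dominates: θ ~ c₁ sin(πx/1.2711) e^{-λ₁t}.
Decay rate: λ₁ = 2.4π²/1.2711² ≈ 14.661.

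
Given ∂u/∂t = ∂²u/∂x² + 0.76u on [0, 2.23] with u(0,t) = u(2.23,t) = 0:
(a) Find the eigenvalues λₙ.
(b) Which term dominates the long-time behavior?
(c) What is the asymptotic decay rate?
Eigenvalues: λₙ = n²π²/2.23² - 0.76.
First three modes:
  n=1: λ₁ = π²/2.23² - 0.76 ≈ 1.225
  n=2: λ₂ = 4π²/2.23² - 0.76 ≈ 7.179
  n=3: λ₃ = 9π²/2.23² - 0.76 ≈ 17.102
Since π²/2.23² ≈ 1.985 > 0.76, all λₙ > 0.
The n=1 mode decays slowest → dominates as t → ∞.
Asymptotic: u ~ c₁ sin(πx/2.23) e^{-λ₁t} with decay rate λ₁ ≈ 1.225.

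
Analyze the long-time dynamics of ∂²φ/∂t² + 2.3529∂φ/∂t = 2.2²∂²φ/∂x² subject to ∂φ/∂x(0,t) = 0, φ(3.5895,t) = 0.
Long-time behavior: φ → 0. Damping (γ=2.3529) dissipates energy; oscillations decay exponentially.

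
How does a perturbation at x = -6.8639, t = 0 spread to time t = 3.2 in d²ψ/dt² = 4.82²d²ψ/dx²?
Domain of influence: [-22.2879, 8.5601]. Data at x = -6.8639 spreads outward at speed 4.82.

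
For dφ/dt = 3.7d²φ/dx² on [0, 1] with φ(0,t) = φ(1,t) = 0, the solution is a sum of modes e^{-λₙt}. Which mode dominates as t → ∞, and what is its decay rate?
Eigenvalues: λₙ = 3.7n²π².
First three modes:
  n=1: λ₁ = 3.7π² ≈ 36.518
  n=2: λ₂ = 14.8π² ≈ 146.07 (4× faster decay)
  n=3: λ₃ = 33.3π² ≈ 328.658 (9× faster decay)
As t → ∞, higher modes decay exponentially faster. The n=1 mode dominates: φ ~ c₁ sin(πx) e^{-λ₁t}.
Decay rate: λ₁ = 3.7π² ≈ 36.518.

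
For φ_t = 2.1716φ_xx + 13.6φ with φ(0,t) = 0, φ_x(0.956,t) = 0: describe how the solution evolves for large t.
φ grows unboundedly. Reaction dominates diffusion (r=13.6 > κπ²/(4L²)≈5.86); solution grows exponentially.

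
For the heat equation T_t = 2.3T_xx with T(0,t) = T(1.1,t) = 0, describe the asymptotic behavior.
T → 0. Heat diffuses out through both boundaries.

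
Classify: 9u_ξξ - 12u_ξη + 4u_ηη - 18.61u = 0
Parabolic (discriminant = 0).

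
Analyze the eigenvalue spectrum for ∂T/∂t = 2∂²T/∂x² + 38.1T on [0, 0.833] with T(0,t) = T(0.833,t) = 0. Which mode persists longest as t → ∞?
Eigenvalues: λₙ = 2n²π²/0.833² - 38.1.
First three modes:
  n=1: λ₁ = 2π²/0.833² - 38.1 ≈ -9.653
  n=2: λ₂ = 8π²/0.833² - 38.1 ≈ 75.689
  n=3: λ₃ = 18π²/0.833² - 38.1 ≈ 217.925
Since 2π²/0.833² ≈ 28.447 < 38.1, λ₁ < 0.
The n=1 mode grows fastest (−λₙ is largest for n=1) → dominates.
Asymptotic: T ~ c₁ sin(πx/0.833) e^{9.653t} (exponential growth at rate −λ₁ ≈ 9.653).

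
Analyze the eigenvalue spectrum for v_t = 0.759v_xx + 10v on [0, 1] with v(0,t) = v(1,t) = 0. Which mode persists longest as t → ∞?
Eigenvalues: λₙ = 0.759n²π²/1² - 10.
First three modes:
  n=1: λ₁ = 0.759π² - 10 ≈ -2.509
  n=2: λ₂ = 3.036π² - 10 ≈ 19.964
  n=3: λ₃ = 6.831π² - 10 ≈ 57.419
Since 0.759π² ≈ 7.491 < 10, λ₁ < 0.
The n=1 mode grows fastest (−λₙ is largest for n=1) → dominates.
Asymptotic: v ~ c₁ sin(πx/1) e^{2.509t} (exponential growth at rate −λ₁ ≈ 2.509).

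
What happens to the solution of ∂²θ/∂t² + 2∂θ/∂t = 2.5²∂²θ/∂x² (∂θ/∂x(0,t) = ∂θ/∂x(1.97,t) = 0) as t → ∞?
θ → constant (steady state). Damping (γ=2) dissipates the nonconstant modes; with Neumann BCs the spatial average obeys M''+γM'=0 and tends to a finite limit.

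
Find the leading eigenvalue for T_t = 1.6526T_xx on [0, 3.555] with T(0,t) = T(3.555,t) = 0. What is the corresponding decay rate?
Eigenvalues: λₙ = 1.6526n²π²/3.555².
First three modes:
  n=1: λ₁ = 1.6526π²/3.555² ≈ 1.291
  n=2: λ₂ = 6.6104π²/3.555² ≈ 5.162 (4× faster decay)
  n=3: λ₃ = 14.8734π²/3.555² ≈ 11.615 (9× faster decay)
As t → ∞, higher modes decay exponentially faster. The n=1 mode dominates: T ~ c₁ sin(πx/3.555) e^{-λ₁t}.
Decay rate: λ₁ = 1.6526π²/3.555² ≈ 1.291.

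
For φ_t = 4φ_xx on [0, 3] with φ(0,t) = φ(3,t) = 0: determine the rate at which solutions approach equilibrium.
Eigenvalues: λₙ = 4n²π²/3².
First three modes:
  n=1: λ₁ = 4π²/3² ≈ 4.386
  n=2: λ₂ = 16π²/3² ≈ 17.546 (4× faster decay)
  n=3: λ₃ = 36π²/3² ≈ 39.478 (9× faster decay)
As t → ∞, higher modes decay exponentially faster. The n=1 mode dominates: φ ~ c₁ sin(πx/3) e^{-λ₁t}.
Decay rate: λ₁ = 4π²/3² ≈ 4.386.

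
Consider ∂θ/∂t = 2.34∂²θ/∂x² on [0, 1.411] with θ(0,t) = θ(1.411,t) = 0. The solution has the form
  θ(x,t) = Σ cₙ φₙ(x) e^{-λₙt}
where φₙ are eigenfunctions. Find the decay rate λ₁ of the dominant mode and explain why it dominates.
Eigenvalues: λₙ = 2.34n²π²/1.411².
First three modes:
  n=1: λ₁ = 2.34π²/1.411² ≈ 11.6
  n=2: λ₂ = 9.36π²/1.411² ≈ 46.4 (4× faster decay)
  n=3: λ₃ = 21.06π²/1.411² ≈ 104.401 (9× faster decay)
As t → ∞, higher modes decay exponentially faster. The n=1 mode dominates: θ ~ c₁ sin(πx/1.411) e^{-λ₁t}.
Decay rate: λ₁ = 2.34π²/1.411² ≈ 11.6.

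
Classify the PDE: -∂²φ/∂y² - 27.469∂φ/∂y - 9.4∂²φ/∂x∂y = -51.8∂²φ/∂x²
Rewriting in standard form: 51.8∂²φ/∂x² - 9.4∂²φ/∂x∂y - ∂²φ/∂y² - 27.469∂φ/∂y = 0. A = 51.8, B = -9.4, C = -1. Discriminant B² - 4AC = 295.56. Since 295.56 > 0, hyperbolic.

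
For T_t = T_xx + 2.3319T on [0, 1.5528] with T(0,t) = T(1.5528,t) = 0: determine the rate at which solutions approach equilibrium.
Eigenvalues: λₙ = n²π²/1.5528² - 2.3319.
First three modes:
  n=1: λ₁ = π²/1.5528² - 2.3319 ≈ 1.761
  n=2: λ₂ = 4π²/1.5528² - 2.3319 ≈ 14.041
  n=3: λ₃ = 9π²/1.5528² - 2.3319 ≈ 34.507
Since π²/1.5528² ≈ 4.093 > 2.3319, all λₙ > 0.
The n=1 mode decays slowest → dominates as t → ∞.
Asymptotic: T ~ c₁ sin(πx/1.5528) e^{-λ₁t} with decay rate λ₁ ≈ 1.761.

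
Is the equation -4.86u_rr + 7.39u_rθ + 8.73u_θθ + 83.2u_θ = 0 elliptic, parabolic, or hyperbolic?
Computing B² - 4AC with A = -4.86, B = 7.39, C = 8.73: discriminant = 224.3233 (positive). Answer: hyperbolic.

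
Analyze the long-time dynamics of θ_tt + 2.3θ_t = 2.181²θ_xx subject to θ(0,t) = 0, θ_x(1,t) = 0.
Long-time behavior: θ → 0. Damping (γ=2.3) dissipates energy; oscillations decay exponentially.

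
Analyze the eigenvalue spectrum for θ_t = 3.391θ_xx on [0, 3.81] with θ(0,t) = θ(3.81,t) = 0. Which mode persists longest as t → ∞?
Eigenvalues: λₙ = 3.391n²π²/3.81².
First three modes:
  n=1: λ₁ = 3.391π²/3.81² ≈ 2.306
  n=2: λ₂ = 13.564π²/3.81² ≈ 9.222 (4× faster decay)
  n=3: λ₃ = 30.519π²/3.81² ≈ 20.75 (9× faster decay)
As t → ∞, higher modes decay exponentially faster. The n=1 mode dominates: θ ~ c₁ sin(πx/3.81) e^{-λ₁t}.
Decay rate: λ₁ = 3.391π²/3.81² ≈ 2.306.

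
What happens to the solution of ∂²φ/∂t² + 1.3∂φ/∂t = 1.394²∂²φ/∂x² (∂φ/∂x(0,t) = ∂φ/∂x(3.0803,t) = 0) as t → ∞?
φ → constant (steady state). Damping (γ=1.3) dissipates the nonconstant modes; with Neumann BCs the spatial average obeys M''+γM'=0 and tends to a finite limit.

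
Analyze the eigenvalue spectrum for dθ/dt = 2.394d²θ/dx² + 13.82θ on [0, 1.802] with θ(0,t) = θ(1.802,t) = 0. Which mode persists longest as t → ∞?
Eigenvalues: λₙ = 2.394n²π²/1.802² - 13.82.
First three modes:
  n=1: λ₁ = 2.394π²/1.802² - 13.82 ≈ -6.544
  n=2: λ₂ = 9.576π²/1.802² - 13.82 ≈ 15.285
  n=3: λ₃ = 21.546π²/1.802² - 13.82 ≈ 51.667
Since 2.394π²/1.802² ≈ 7.276 < 13.82, λ₁ < 0.
The n=1 mode grows fastest (−λₙ is largest for n=1) → dominates.
Asymptotic: θ ~ c₁ sin(πx/1.802) e^{6.544t} (exponential growth at rate −λ₁ ≈ 6.544).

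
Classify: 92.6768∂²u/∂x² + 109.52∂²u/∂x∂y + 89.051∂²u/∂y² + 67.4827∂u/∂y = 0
Elliptic (discriminant = -21017.2164672).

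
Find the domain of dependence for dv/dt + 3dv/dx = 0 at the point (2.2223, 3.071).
A single point: x = -6.9907. The characteristic through (2.2223, 3.071) is x - 3t = const, so x = 2.2223 - 3·3.071 = -6.9907.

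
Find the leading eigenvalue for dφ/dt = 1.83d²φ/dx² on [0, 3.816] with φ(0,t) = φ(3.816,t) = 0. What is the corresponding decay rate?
Eigenvalues: λₙ = 1.83n²π²/3.816².
First three modes:
  n=1: λ₁ = 1.83π²/3.816² ≈ 1.24
  n=2: λ₂ = 7.32π²/3.816² ≈ 4.961 (4× faster decay)
  n=3: λ₃ = 16.47π²/3.816² ≈ 11.163 (9× faster decay)
As t → ∞, higher modes decay exponentially faster. The n=1 mode dominates: φ ~ c₁ sin(πx/3.816) e^{-λ₁t}.
Decay rate: λ₁ = 1.83π²/3.816² ≈ 1.24.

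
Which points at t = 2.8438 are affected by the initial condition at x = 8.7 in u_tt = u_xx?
Domain of influence: [5.8562, 11.5438]. Data at x = 8.7 spreads outward at speed 1.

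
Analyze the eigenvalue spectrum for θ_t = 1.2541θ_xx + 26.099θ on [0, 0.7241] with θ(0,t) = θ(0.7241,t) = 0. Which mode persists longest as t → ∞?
Eigenvalues: λₙ = 1.2541n²π²/0.7241² - 26.099.
First three modes:
  n=1: λ₁ = 1.2541π²/0.7241² - 26.099 ≈ -2.492
  n=2: λ₂ = 5.0164π²/0.7241² - 26.099 ≈ 68.328
  n=3: λ₃ = 11.2869π²/0.7241² - 26.099 ≈ 186.361
Since 1.2541π²/0.7241² ≈ 23.607 < 26.099, λ₁ < 0.
The n=1 mode grows fastest (−λₙ is largest for n=1) → dominates.
Asymptotic: θ ~ c₁ sin(πx/0.7241) e^{2.492t} (exponential growth at rate −λ₁ ≈ 2.492).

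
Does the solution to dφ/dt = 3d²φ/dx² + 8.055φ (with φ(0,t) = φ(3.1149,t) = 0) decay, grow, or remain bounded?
φ grows unboundedly. Reaction dominates diffusion (r=8.055 > κπ²/L²≈3.05); solution grows exponentially.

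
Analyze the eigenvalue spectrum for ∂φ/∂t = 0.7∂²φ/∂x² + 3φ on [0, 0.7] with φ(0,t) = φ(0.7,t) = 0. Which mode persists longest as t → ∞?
Eigenvalues: λₙ = 0.7n²π²/0.7² - 3.
First three modes:
  n=1: λ₁ = 0.7π²/0.7² - 3 ≈ 11.099
  n=2: λ₂ = 2.8π²/0.7² - 3 ≈ 53.398
  n=3: λ₃ = 6.3π²/0.7² - 3 ≈ 123.895
Since 0.7π²/0.7² ≈ 14.099 > 3, all λₙ > 0.
The n=1 mode decays slowest → dominates as t → ∞.
Asymptotic: φ ~ c₁ sin(πx/0.7) e^{-λ₁t} with decay rate λ₁ ≈ 11.099.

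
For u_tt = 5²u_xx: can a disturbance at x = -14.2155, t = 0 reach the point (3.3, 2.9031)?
No. The domain of dependence is [-11.2155, 17.8155], and -14.2155 is outside this interval.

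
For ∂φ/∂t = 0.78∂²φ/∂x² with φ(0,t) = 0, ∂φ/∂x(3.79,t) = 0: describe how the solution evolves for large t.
φ → 0. Heat escapes through the Dirichlet boundary.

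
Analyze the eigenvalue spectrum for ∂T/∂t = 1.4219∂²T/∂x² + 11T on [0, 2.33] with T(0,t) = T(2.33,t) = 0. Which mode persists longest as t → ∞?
Eigenvalues: λₙ = 1.4219n²π²/2.33² - 11.
First three modes:
  n=1: λ₁ = 1.4219π²/2.33² - 11 ≈ -8.415
  n=2: λ₂ = 5.6876π²/2.33² - 11 ≈ -0.66
  n=3: λ₃ = 12.7971π²/2.33² - 11 ≈ 12.265
Since 1.4219π²/2.33² ≈ 2.585 < 11, λ₁ < 0.
The n=1 mode grows fastest (−λₙ is largest for n=1) → dominates.
Asymptotic: T ~ c₁ sin(πx/2.33) e^{8.415t} (exponential growth at rate −λ₁ ≈ 8.415).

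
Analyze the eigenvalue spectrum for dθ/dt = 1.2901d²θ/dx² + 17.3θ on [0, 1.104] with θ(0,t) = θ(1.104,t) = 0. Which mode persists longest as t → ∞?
Eigenvalues: λₙ = 1.2901n²π²/1.104² - 17.3.
First three modes:
  n=1: λ₁ = 1.2901π²/1.104² - 17.3 ≈ -6.853
  n=2: λ₂ = 5.1604π²/1.104² - 17.3 ≈ 24.487
  n=3: λ₃ = 11.6109π²/1.104² - 17.3 ≈ 76.722
Since 1.2901π²/1.104² ≈ 10.447 < 17.3, λ₁ < 0.
The n=1 mode grows fastest (−λₙ is largest for n=1) → dominates.
Asymptotic: θ ~ c₁ sin(πx/1.104) e^{6.853t} (exponential growth at rate −λ₁ ≈ 6.853).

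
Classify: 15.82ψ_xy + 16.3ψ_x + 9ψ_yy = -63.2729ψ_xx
Rewriting in standard form: 63.2729ψ_xx + 15.82ψ_xy + 9ψ_yy + 16.3ψ_x = 0. Elliptic (discriminant = -2027.552).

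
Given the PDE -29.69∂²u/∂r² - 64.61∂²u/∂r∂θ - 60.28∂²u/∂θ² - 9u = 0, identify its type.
The second-order coefficients are A = -29.69, B = -64.61, C = -60.28. Since B² - 4AC = -2984.4007 < 0, this is an elliptic PDE.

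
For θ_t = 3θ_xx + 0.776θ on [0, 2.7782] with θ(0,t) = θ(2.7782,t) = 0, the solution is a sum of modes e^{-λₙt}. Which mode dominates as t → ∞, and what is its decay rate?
Eigenvalues: λₙ = 3n²π²/2.7782² - 0.776.
First three modes:
  n=1: λ₁ = 3π²/2.7782² - 0.776 ≈ 3.06
  n=2: λ₂ = 12π²/2.7782² - 0.776 ≈ 14.569
  n=3: λ₃ = 27π²/2.7782² - 0.776 ≈ 33.749
Since 3π²/2.7782² ≈ 3.836 > 0.776, all λₙ > 0.
The n=1 mode decays slowest → dominates as t → ∞.
Asymptotic: θ ~ c₁ sin(πx/2.7782) e^{-λ₁t} with decay rate λ₁ ≈ 3.06.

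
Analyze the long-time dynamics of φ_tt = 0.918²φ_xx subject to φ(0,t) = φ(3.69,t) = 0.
Long-time behavior: φ oscillates (no decay). Energy is conserved; the solution oscillates indefinitely as standing waves.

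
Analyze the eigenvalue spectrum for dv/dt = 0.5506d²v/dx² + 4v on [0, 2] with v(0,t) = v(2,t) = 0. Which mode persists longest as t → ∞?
Eigenvalues: λₙ = 0.5506n²π²/2² - 4.
First three modes:
  n=1: λ₁ = 0.5506π²/2² - 4 ≈ -2.641
  n=2: λ₂ = 2.2024π²/2² - 4 ≈ 1.434
  n=3: λ₃ = 4.9554π²/2² - 4 ≈ 8.227
Since 0.5506π²/2² ≈ 1.359 < 4, λ₁ < 0.
The n=1 mode grows fastest (−λₙ is largest for n=1) → dominates.
Asymptotic: v ~ c₁ sin(πx/2) e^{2.641t} (exponential growth at rate −λ₁ ≈ 2.641).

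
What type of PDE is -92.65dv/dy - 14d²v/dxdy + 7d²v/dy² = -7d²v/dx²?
Rewriting in standard form: 7d²v/dx² - 14d²v/dxdy + 7d²v/dy² - 92.65dv/dy = 0. With A = 7, B = -14, C = 7, the discriminant is 0. This is a parabolic PDE.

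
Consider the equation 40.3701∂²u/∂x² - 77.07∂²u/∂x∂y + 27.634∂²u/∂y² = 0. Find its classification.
Hyperbolic. (A = 40.3701, B = -77.07, C = 27.634 gives B² - 4AC = 1477.4355264.)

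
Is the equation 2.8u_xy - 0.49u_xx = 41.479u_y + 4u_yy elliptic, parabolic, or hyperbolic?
Rewriting in standard form: -0.49u_xx + 2.8u_xy - 4u_yy - 41.479u_y = 0. Computing B² - 4AC with A = -0.49, B = 2.8, C = -4: discriminant = 0 (zero). Answer: parabolic.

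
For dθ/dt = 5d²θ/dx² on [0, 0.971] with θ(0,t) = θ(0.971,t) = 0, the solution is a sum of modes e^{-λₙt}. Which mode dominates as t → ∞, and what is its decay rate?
Eigenvalues: λₙ = 5n²π²/0.971².
First three modes:
  n=1: λ₁ = 5π²/0.971² ≈ 52.34
  n=2: λ₂ = 20π²/0.971² ≈ 209.359 (4× faster decay)
  n=3: λ₃ = 45π²/0.971² ≈ 471.057 (9× faster decay)
As t → ∞, higher modes decay exponentially faster. The n=1 mode dominates: θ ~ c₁ sin(πx/0.971) e^{-λ₁t}.
Decay rate: λ₁ = 5π²/0.971² ≈ 52.34.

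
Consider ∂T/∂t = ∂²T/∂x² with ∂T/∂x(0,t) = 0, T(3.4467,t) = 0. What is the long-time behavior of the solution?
As t → ∞, T → 0. Heat escapes through the Dirichlet boundary.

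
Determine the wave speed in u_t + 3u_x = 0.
Speed = 3. Information travels along x - 3t = const (rightward).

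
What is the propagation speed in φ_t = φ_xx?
Infinite. The heat equation is parabolic, not hyperbolic, so disturbances propagate instantly.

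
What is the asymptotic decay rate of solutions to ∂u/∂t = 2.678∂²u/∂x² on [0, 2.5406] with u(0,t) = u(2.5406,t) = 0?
Eigenvalues: λₙ = 2.678n²π²/2.5406².
First three modes:
  n=1: λ₁ = 2.678π²/2.5406² ≈ 4.095
  n=2: λ₂ = 10.712π²/2.5406² ≈ 16.379 (4× faster decay)
  n=3: λ₃ = 24.102π²/2.5406² ≈ 36.854 (9× faster decay)
As t → ∞, higher modes decay exponentially faster. The n=1 mode dominates: u ~ c₁ sin(πx/2.5406) e^{-λ₁t}.
Decay rate: λ₁ = 2.678π²/2.5406² ≈ 4.095.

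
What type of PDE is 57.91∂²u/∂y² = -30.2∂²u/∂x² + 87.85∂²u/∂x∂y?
Rewriting in standard form: 30.2∂²u/∂x² - 87.85∂²u/∂x∂y + 57.91∂²u/∂y² = 0. With A = 30.2, B = -87.85, C = 57.91, the discriminant is 722.0945. This is a hyperbolic PDE.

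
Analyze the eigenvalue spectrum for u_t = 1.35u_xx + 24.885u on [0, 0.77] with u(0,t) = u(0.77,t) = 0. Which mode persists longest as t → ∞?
Eigenvalues: λₙ = 1.35n²π²/0.77² - 24.885.
First three modes:
  n=1: λ₁ = 1.35π²/0.77² - 24.885 ≈ -2.412
  n=2: λ₂ = 5.4π²/0.77² - 24.885 ≈ 65.005
  n=3: λ₃ = 12.15π²/0.77² - 24.885 ≈ 177.368
Since 1.35π²/0.77² ≈ 22.473 < 24.885, λ₁ < 0.
The n=1 mode grows fastest (−λₙ is largest for n=1) → dominates.
Asymptotic: u ~ c₁ sin(πx/0.77) e^{2.412t} (exponential growth at rate −λ₁ ≈ 2.412).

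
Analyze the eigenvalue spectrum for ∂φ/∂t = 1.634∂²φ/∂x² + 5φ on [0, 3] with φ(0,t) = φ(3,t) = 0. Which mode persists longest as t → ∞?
Eigenvalues: λₙ = 1.634n²π²/3² - 5.
First three modes:
  n=1: λ₁ = 1.634π²/3² - 5 ≈ -3.208
  n=2: λ₂ = 6.536π²/3² - 5 ≈ 2.168
  n=3: λ₃ = 14.706π²/3² - 5 ≈ 11.127
Since 1.634π²/3² ≈ 1.792 < 5, λ₁ < 0.
The n=1 mode grows fastest (−λₙ is largest for n=1) → dominates.
Asymptotic: φ ~ c₁ sin(πx/3) e^{3.208t} (exponential growth at rate −λ₁ ≈ 3.208).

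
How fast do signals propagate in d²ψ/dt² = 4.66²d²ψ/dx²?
Speed = 4.66. Information travels along characteristics x = x₀ ± 4.66t.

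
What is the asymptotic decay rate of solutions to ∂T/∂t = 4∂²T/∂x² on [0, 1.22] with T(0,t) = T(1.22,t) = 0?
Eigenvalues: λₙ = 4n²π²/1.22².
First three modes:
  n=1: λ₁ = 4π²/1.22² ≈ 26.524
  n=2: λ₂ = 16π²/1.22² ≈ 106.096 (4× faster decay)
  n=3: λ₃ = 36π²/1.22² ≈ 238.717 (9× faster decay)
As t → ∞, higher modes decay exponentially faster. The n=1 mode dominates: T ~ c₁ sin(πx/1.22) e^{-λ₁t}.
Decay rate: λ₁ = 4π²/1.22² ≈ 26.524.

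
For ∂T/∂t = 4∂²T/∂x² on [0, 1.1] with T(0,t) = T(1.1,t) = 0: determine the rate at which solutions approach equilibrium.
Eigenvalues: λₙ = 4n²π²/1.1².
First three modes:
  n=1: λ₁ = 4π²/1.1² ≈ 32.627
  n=2: λ₂ = 16π²/1.1² ≈ 130.507 (4× faster decay)
  n=3: λ₃ = 36π²/1.1² ≈ 293.641 (9× faster decay)
As t → ∞, higher modes decay exponentially faster. The n=1 mode dominates: T ~ c₁ sin(πx/1.1) e^{-λ₁t}.
Decay rate: λ₁ = 4π²/1.1² ≈ 32.627.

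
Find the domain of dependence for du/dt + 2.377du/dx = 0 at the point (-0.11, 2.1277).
A single point: x = -5.1675429. The characteristic through (-0.11, 2.1277) is x - 2.377t = const, so x = -0.11 - 2.377·2.1277 = -5.1675429.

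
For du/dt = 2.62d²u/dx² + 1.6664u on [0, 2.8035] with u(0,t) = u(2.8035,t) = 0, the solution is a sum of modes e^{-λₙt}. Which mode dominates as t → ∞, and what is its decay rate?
Eigenvalues: λₙ = 2.62n²π²/2.8035² - 1.6664.
First three modes:
  n=1: λ₁ = 2.62π²/2.8035² - 1.6664 ≈ 1.624
  n=2: λ₂ = 10.48π²/2.8035² - 1.6664 ≈ 11.494
  n=3: λ₃ = 23.58π²/2.8035² - 1.6664 ≈ 27.944
Since 2.62π²/2.8035² ≈ 3.29 > 1.6664, all λₙ > 0.
The n=1 mode decays slowest → dominates as t → ∞.
Asymptotic: u ~ c₁ sin(πx/2.8035) e^{-λ₁t} with decay rate λ₁ ≈ 1.624.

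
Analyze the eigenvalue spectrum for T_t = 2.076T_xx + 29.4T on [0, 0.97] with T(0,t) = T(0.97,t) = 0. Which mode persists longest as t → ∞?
Eigenvalues: λₙ = 2.076n²π²/0.97² - 29.4.
First three modes:
  n=1: λ₁ = 2.076π²/0.97² - 29.4 ≈ -7.624
  n=2: λ₂ = 8.304π²/0.97² - 29.4 ≈ 57.705
  n=3: λ₃ = 18.684π²/0.97² - 29.4 ≈ 166.586
Since 2.076π²/0.97² ≈ 21.776 < 29.4, λ₁ < 0.
The n=1 mode grows fastest (−λₙ is largest for n=1) → dominates.
Asymptotic: T ~ c₁ sin(πx/0.97) e^{7.624t} (exponential growth at rate −λ₁ ≈ 7.624).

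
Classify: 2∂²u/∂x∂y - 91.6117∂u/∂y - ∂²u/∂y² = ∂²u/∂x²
Rewriting in standard form: -∂²u/∂x² + 2∂²u/∂x∂y - ∂²u/∂y² - 91.6117∂u/∂y = 0. Parabolic (discriminant = 0).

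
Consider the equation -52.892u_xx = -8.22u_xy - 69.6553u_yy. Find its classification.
Rewriting in standard form: -52.892u_xx + 8.22u_xy + 69.6553u_yy = 0. Hyperbolic. (A = -52.892, B = 8.22, C = 69.6553 gives B² - 4AC = 14804.4009104.)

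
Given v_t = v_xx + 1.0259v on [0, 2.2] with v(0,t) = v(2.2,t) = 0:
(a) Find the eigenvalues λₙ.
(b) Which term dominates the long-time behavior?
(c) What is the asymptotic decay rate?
Eigenvalues: λₙ = n²π²/2.2² - 1.0259.
First three modes:
  n=1: λ₁ = π²/2.2² - 1.0259 ≈ 1.013
  n=2: λ₂ = 4π²/2.2² - 1.0259 ≈ 7.131
  n=3: λ₃ = 9π²/2.2² - 1.0259 ≈ 17.327
Since π²/2.2² ≈ 2.039 > 1.0259, all λₙ > 0.
The n=1 mode decays slowest → dominates as t → ∞.
Asymptotic: v ~ c₁ sin(πx/2.2) e^{-λ₁t} with decay rate λ₁ ≈ 1.013.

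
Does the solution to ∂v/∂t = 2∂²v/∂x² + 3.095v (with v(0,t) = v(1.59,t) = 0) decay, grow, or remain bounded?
v → 0. Diffusion dominates reaction (r=3.095 < κπ²/L²≈7.81); solution decays.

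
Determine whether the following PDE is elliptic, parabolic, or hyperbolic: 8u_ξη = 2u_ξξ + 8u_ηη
Rewriting in standard form: -2u_ξξ + 8u_ξη - 8u_ηη = 0. Coefficients: A = -2, B = 8, C = -8. B² - 4AC = 0, which is zero, so the equation is parabolic.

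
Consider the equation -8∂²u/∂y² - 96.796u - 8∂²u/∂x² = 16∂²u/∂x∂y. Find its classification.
Rewriting in standard form: -8∂²u/∂x² - 16∂²u/∂x∂y - 8∂²u/∂y² - 96.796u = 0. Parabolic. (A = -8, B = -16, C = -8 gives B² - 4AC = 0.)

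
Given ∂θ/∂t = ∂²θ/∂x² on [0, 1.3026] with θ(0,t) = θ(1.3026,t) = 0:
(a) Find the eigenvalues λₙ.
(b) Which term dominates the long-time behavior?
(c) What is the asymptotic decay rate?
Eigenvalues: λₙ = n²π²/1.3026².
First three modes:
  n=1: λ₁ = π²/1.3026² ≈ 5.817
  n=2: λ₂ = 4π²/1.3026² ≈ 23.267 (4× faster decay)
  n=3: λ₃ = 9π²/1.3026² ≈ 52.35 (9× faster decay)
As t → ∞, higher modes decay exponentially faster. The n=1 mode dominates: θ ~ c₁ sin(πx/1.3026) e^{-λ₁t}.
Decay rate: λ₁ = π²/1.3026² ≈ 5.817.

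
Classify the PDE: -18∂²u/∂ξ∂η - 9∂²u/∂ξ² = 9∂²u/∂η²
Rewriting in standard form: -9∂²u/∂ξ² - 18∂²u/∂ξ∂η - 9∂²u/∂η² = 0. A = -9, B = -18, C = -9. Discriminant B² - 4AC = 0. Since 0 = 0, parabolic.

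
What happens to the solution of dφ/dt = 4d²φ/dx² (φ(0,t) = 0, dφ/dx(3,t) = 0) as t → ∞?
φ → 0. Heat escapes through the Dirichlet boundary.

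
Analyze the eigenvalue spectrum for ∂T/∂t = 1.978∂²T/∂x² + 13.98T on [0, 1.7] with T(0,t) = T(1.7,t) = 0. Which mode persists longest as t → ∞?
Eigenvalues: λₙ = 1.978n²π²/1.7² - 13.98.
First three modes:
  n=1: λ₁ = 1.978π²/1.7² - 13.98 ≈ -7.225
  n=2: λ₂ = 7.912π²/1.7² - 13.98 ≈ 13.04
  n=3: λ₃ = 17.802π²/1.7² - 13.98 ≈ 46.815
Since 1.978π²/1.7² ≈ 6.755 < 13.98, λ₁ < 0.
The n=1 mode grows fastest (−λₙ is largest for n=1) → dominates.
Asymptotic: T ~ c₁ sin(πx/1.7) e^{7.225t} (exponential growth at rate −λ₁ ≈ 7.225).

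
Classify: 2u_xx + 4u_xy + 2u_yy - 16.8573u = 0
Parabolic (discriminant = 0).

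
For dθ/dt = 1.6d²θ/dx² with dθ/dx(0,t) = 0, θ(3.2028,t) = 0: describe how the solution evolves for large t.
θ → 0. Heat escapes through the Dirichlet boundary.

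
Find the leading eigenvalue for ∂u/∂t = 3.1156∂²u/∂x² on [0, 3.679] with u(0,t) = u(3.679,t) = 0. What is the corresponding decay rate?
Eigenvalues: λₙ = 3.1156n²π²/3.679².
First three modes:
  n=1: λ₁ = 3.1156π²/3.679² ≈ 2.272
  n=2: λ₂ = 12.4624π²/3.679² ≈ 9.087 (4× faster decay)
  n=3: λ₃ = 28.0404π²/3.679² ≈ 20.447 (9× faster decay)
As t → ∞, higher modes decay exponentially faster. The n=1 mode dominates: u ~ c₁ sin(πx/3.679) e^{-λ₁t}.
Decay rate: λ₁ = 3.1156π²/3.679² ≈ 2.272.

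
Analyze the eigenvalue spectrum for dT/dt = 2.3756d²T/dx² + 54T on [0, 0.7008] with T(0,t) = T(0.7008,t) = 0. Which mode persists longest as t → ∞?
Eigenvalues: λₙ = 2.3756n²π²/0.7008² - 54.
First three modes:
  n=1: λ₁ = 2.3756π²/0.7008² - 54 ≈ -6.26
  n=2: λ₂ = 9.5024π²/0.7008² - 54 ≈ 136.961
  n=3: λ₃ = 21.3804π²/0.7008² - 54 ≈ 375.662
Since 2.3756π²/0.7008² ≈ 47.74 < 54, λ₁ < 0.
The n=1 mode grows fastest (−λₙ is largest for n=1) → dominates.
Asymptotic: T ~ c₁ sin(πx/0.7008) e^{6.26t} (exponential growth at rate −λ₁ ≈ 6.26).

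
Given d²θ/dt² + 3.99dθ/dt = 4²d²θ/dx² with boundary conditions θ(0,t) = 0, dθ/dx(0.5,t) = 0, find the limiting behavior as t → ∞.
θ → 0. Damping (γ=3.99) dissipates energy; oscillations decay exponentially.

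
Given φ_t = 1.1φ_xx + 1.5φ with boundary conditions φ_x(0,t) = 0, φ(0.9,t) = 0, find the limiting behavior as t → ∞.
φ → 0. Diffusion dominates reaction (r=1.5 < κπ²/(4L²)≈3.35); solution decays.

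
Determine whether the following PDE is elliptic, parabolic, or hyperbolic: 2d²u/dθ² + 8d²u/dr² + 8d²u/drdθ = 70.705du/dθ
Rewriting in standard form: 8d²u/dr² + 8d²u/drdθ + 2d²u/dθ² - 70.705du/dθ = 0. Coefficients: A = 8, B = 8, C = 2. B² - 4AC = 0, which is zero, so the equation is parabolic.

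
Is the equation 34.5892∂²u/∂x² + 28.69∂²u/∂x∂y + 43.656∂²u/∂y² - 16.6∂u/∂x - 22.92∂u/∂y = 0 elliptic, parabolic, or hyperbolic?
Computing B² - 4AC with A = 34.5892, B = 28.69, C = 43.656: discriminant = -5216.9883608 (negative). Answer: elliptic.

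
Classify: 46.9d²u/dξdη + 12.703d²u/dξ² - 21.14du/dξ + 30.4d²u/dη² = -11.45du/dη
Rewriting in standard form: 12.703d²u/dξ² + 46.9d²u/dξdη + 30.4d²u/dη² - 21.14du/dξ + 11.45du/dη = 0. Hyperbolic (discriminant = 654.9252).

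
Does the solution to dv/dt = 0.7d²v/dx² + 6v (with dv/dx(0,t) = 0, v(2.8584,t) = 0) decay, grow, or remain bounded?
v grows unboundedly. Reaction dominates diffusion (r=6 > κπ²/(4L²)≈0.21); solution grows exponentially.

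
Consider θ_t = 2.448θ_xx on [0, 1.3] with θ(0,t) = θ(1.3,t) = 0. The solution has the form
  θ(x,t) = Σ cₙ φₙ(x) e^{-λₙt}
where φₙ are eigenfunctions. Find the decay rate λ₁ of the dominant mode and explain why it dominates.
Eigenvalues: λₙ = 2.448n²π²/1.3².
First three modes:
  n=1: λ₁ = 2.448π²/1.3² ≈ 14.296
  n=2: λ₂ = 9.792π²/1.3² ≈ 57.185 (4× faster decay)
  n=3: λ₃ = 22.032π²/1.3² ≈ 128.667 (9× faster decay)
As t → ∞, higher modes decay exponentially faster. The n=1 mode dominates: θ ~ c₁ sin(πx/1.3) e^{-λ₁t}.
Decay rate: λ₁ = 2.448π²/1.3² ≈ 14.296.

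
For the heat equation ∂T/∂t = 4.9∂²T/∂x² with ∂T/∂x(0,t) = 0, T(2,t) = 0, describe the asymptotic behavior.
T → 0. Heat escapes through the Dirichlet boundary.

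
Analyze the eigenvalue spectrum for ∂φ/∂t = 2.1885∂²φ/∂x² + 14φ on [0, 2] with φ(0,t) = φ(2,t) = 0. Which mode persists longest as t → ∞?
Eigenvalues: λₙ = 2.1885n²π²/2² - 14.
First three modes:
  n=1: λ₁ = 2.1885π²/2² - 14 ≈ -8.6
  n=2: λ₂ = 8.754π²/2² - 14 ≈ 7.6
  n=3: λ₃ = 19.6965π²/2² - 14 ≈ 34.599
Since 2.1885π²/2² ≈ 5.4 < 14, λ₁ < 0.
The n=1 mode grows fastest (−λₙ is largest for n=1) → dominates.
Asymptotic: φ ~ c₁ sin(πx/2) e^{8.6t} (exponential growth at rate −λ₁ ≈ 8.6).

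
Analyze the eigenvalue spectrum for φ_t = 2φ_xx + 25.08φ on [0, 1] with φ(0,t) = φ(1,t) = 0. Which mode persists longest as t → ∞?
Eigenvalues: λₙ = 2n²π²/1² - 25.08.
First three modes:
  n=1: λ₁ = 2π² - 25.08 ≈ -5.341
  n=2: λ₂ = 8π² - 25.08 ≈ 53.877
  n=3: λ₃ = 18π² - 25.08 ≈ 152.573
Since 2π² ≈ 19.739 < 25.08, λ₁ < 0.
The n=1 mode grows fastest (−λₙ is largest for n=1) → dominates.
Asymptotic: φ ~ c₁ sin(πx/1) e^{5.341t} (exponential growth at rate −λ₁ ≈ 5.341).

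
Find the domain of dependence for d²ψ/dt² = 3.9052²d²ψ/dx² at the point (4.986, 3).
Domain of dependence: [-6.7296, 16.7016]. Signals travel at speed 3.9052, so data within |x - 4.986| ≤ 3.9052·3 = 11.7156 can reach the point.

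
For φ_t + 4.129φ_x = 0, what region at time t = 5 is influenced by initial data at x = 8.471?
At x = 29.116. The characteristic carries data from (8.471, 0) to (29.116, 5).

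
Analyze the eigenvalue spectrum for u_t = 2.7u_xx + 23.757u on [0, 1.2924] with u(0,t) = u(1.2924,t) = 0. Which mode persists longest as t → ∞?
Eigenvalues: λₙ = 2.7n²π²/1.2924² - 23.757.
First three modes:
  n=1: λ₁ = 2.7π²/1.2924² - 23.757 ≈ -7.803
  n=2: λ₂ = 10.8π²/1.2924² - 23.757 ≈ 40.059
  n=3: λ₃ = 24.3π²/1.2924² - 23.757 ≈ 119.829
Since 2.7π²/1.2924² ≈ 15.954 < 23.757, λ₁ < 0.
The n=1 mode grows fastest (−λₙ is largest for n=1) → dominates.
Asymptotic: u ~ c₁ sin(πx/1.2924) e^{7.803t} (exponential growth at rate −λ₁ ≈ 7.803).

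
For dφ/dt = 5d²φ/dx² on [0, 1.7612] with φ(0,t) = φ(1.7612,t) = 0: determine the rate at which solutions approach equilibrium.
Eigenvalues: λₙ = 5n²π²/1.7612².
First three modes:
  n=1: λ₁ = 5π²/1.7612² ≈ 15.909
  n=2: λ₂ = 20π²/1.7612² ≈ 63.637 (4× faster decay)
  n=3: λ₃ = 45π²/1.7612² ≈ 143.184 (9× faster decay)
As t → ∞, higher modes decay exponentially faster. The n=1 mode dominates: φ ~ c₁ sin(πx/1.7612) e^{-λ₁t}.
Decay rate: λ₁ = 5π²/1.7612² ≈ 15.909.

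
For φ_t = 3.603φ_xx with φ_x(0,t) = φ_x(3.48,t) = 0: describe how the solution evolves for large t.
φ → constant (steady state). Heat is conserved (no flux at boundaries); solution approaches the spatial average.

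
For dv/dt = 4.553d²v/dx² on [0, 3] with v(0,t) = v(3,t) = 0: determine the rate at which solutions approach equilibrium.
Eigenvalues: λₙ = 4.553n²π²/3².
First three modes:
  n=1: λ₁ = 4.553π²/3² ≈ 4.993
  n=2: λ₂ = 18.212π²/3² ≈ 19.972 (4× faster decay)
  n=3: λ₃ = 40.977π²/3² ≈ 44.936 (9× faster decay)
As t → ∞, higher modes decay exponentially faster. The n=1 mode dominates: v ~ c₁ sin(πx/3) e^{-λ₁t}.
Decay rate: λ₁ = 4.553π²/3² ≈ 4.993.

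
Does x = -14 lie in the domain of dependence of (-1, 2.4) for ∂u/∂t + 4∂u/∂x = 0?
No. Only data at x = -10.6 affects (-1, 2.4). Advection has one-way propagation along characteristics.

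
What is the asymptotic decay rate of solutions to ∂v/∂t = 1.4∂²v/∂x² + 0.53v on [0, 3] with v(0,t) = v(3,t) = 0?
Eigenvalues: λₙ = 1.4n²π²/3² - 0.53.
First three modes:
  n=1: λ₁ = 1.4π²/3² - 0.53 ≈ 1.005
  n=2: λ₂ = 5.6π²/3² - 0.53 ≈ 5.611
  n=3: λ₃ = 12.6π²/3² - 0.53 ≈ 13.287
Since 1.4π²/3² ≈ 1.535 > 0.53, all λₙ > 0.
The n=1 mode decays slowest → dominates as t → ∞.
Asymptotic: v ~ c₁ sin(πx/3) e^{-λ₁t} with decay rate λ₁ ≈ 1.005.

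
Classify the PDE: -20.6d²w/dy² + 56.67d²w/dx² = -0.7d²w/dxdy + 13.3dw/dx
Rewriting in standard form: 56.67d²w/dx² + 0.7d²w/dxdy - 20.6d²w/dy² - 13.3dw/dx = 0. A = 56.67, B = 0.7, C = -20.6. Discriminant B² - 4AC = 4670.098. Since 4670.098 > 0, hyperbolic.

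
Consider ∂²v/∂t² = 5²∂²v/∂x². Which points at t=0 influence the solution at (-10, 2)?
Domain of dependence: [-20, 0]. Signals travel at speed 5, so data within |x - -10| ≤ 5·2 = 10 can reach the point.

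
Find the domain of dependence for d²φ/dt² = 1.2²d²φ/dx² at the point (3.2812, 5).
Domain of dependence: [-2.7188, 9.2812]. Signals travel at speed 1.2, so data within |x - 3.2812| ≤ 1.2·5 = 6 can reach the point.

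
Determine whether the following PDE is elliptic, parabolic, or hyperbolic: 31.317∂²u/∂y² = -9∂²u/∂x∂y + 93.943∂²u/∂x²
Rewriting in standard form: -93.943∂²u/∂x² + 9∂²u/∂x∂y + 31.317∂²u/∂y² = 0. Coefficients: A = -93.943, B = 9, C = 31.317. B² - 4AC = 11849.051724, which is positive, so the equation is hyperbolic.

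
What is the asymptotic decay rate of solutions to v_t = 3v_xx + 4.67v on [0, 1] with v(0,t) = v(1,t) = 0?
Eigenvalues: λₙ = 3n²π²/1² - 4.67.
First three modes:
  n=1: λ₁ = 3π² - 4.67 ≈ 24.939
  n=2: λ₂ = 12π² - 4.67 ≈ 113.765
  n=3: λ₃ = 27π² - 4.67 ≈ 261.809
Since 3π² ≈ 29.609 > 4.67, all λₙ > 0.
The n=1 mode decays slowest → dominates as t → ∞.
Asymptotic: v ~ c₁ sin(πx/1) e^{-λ₁t} with decay rate λ₁ ≈ 24.939.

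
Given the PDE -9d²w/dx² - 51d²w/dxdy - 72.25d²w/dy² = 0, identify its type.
The second-order coefficients are A = -9, B = -51, C = -72.25. Since B² - 4AC = 0 = 0, this is a parabolic PDE.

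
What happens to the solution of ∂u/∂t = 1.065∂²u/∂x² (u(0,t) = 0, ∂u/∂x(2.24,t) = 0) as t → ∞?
u → 0. Heat escapes through the Dirichlet boundary.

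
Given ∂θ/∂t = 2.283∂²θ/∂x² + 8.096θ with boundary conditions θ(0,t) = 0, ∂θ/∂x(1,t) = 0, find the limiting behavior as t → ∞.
θ grows unboundedly. Reaction dominates diffusion (r=8.096 > κπ²/(4L²)≈5.63); solution grows exponentially.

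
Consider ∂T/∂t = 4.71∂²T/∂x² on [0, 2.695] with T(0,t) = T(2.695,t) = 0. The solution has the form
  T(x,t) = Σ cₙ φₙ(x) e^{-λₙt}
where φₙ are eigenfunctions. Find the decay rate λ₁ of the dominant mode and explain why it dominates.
Eigenvalues: λₙ = 4.71n²π²/2.695².
First three modes:
  n=1: λ₁ = 4.71π²/2.695² ≈ 6.4
  n=2: λ₂ = 18.84π²/2.695² ≈ 25.601 (4× faster decay)
  n=3: λ₃ = 42.39π²/2.695² ≈ 57.603 (9× faster decay)
As t → ∞, higher modes decay exponentially faster. The n=1 mode dominates: T ~ c₁ sin(πx/2.695) e^{-λ₁t}.
Decay rate: λ₁ = 4.71π²/2.695² ≈ 6.4.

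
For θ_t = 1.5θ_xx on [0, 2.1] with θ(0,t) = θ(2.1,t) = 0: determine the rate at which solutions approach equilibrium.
Eigenvalues: λₙ = 1.5n²π²/2.1².
First three modes:
  n=1: λ₁ = 1.5π²/2.1² ≈ 3.357
  n=2: λ₂ = 6π²/2.1² ≈ 13.428 (4× faster decay)
  n=3: λ₃ = 13.5π²/2.1² ≈ 30.213 (9× faster decay)
As t → ∞, higher modes decay exponentially faster. The n=1 mode dominates: θ ~ c₁ sin(πx/2.1) e^{-λ₁t}.
Decay rate: λ₁ = 1.5π²/2.1² ≈ 3.357.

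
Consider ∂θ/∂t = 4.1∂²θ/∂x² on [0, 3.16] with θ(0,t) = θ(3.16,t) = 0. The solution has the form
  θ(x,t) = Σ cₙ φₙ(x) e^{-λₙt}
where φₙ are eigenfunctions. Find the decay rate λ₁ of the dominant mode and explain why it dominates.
Eigenvalues: λₙ = 4.1n²π²/3.16².
First three modes:
  n=1: λ₁ = 4.1π²/3.16² ≈ 4.052
  n=2: λ₂ = 16.4π²/3.16² ≈ 16.209 (4× faster decay)
  n=3: λ₃ = 36.9π²/3.16² ≈ 36.471 (9× faster decay)
As t → ∞, higher modes decay exponentially faster. The n=1 mode dominates: θ ~ c₁ sin(πx/3.16) e^{-λ₁t}.
Decay rate: λ₁ = 4.1π²/3.16² ≈ 4.052.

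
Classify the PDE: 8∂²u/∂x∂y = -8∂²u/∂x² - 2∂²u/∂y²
Rewriting in standard form: 8∂²u/∂x² + 8∂²u/∂x∂y + 2∂²u/∂y² = 0. A = 8, B = 8, C = 2. Discriminant B² - 4AC = 0. Since 0 = 0, parabolic.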